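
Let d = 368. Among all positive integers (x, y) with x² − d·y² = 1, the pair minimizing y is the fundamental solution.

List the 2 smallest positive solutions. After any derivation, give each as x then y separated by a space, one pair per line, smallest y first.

1151 60
2649601 138120

√368 = [19; 5,2,5,38, …], period ℓ=4 (even) → k=3
a_0=19:  p_0=19·1+0=19,  q_0=19·0+1=1
…
a_2=2:  p_2=2·96+19=211,  q_2=2·5+1=11
a_3=5:  p_3=5·211+96=1151,  q_3=5·11+5=60
(x₁, y₁) = (1151, 60);  1151² − 368·60² = 1 ✓
(1151+60√368)^2 = 2649601 + 138120√368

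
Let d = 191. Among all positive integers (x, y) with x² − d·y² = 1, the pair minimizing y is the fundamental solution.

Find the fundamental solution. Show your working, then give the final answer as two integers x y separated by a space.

√191 = [13; 1,4,1,1,3,…,4,1,26, …], period ℓ=16 (even) → k=15
k=0  a_k=13  p_k/q_k = 13/1
k=1  a_k=1  p_k/q_k = 14/1
…
k=5  a_k=3  p_k/q_k = 539/39
…
k=7  a_k=2  p_k/q_k = 2999/217
…
k=9  a_k=2  p_k/q_k = 83433/6037
…
k=11  a_k=3  p_k/q_k = 704682/50989
…
k=13  a_k=1  p_k/q_k = 1616447/116962
k=14  a_k=4  p_k/q_k = 7377553/533821
k=15  a_k=1  p_k/q_k = 8994000/650783
(x₁, y₁) = (8994000, 650783);  8994000² − 191·650783² = 1 ✓

8994000 650783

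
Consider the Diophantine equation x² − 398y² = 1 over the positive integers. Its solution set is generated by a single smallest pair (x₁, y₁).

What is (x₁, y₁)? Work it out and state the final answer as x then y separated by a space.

d=398: √d = [19; 1,18,1,38] (ℓ=4, even), read p_3/q_3
step 0: (19, 1)  from 19·(1,0) + (0,1)
…
step 2: (379, 19)  from 18·(20,1) + (19,1)
step 3: (399, 20)  from 1·(379,19) + (20,1)
fundamental: x₁=399, y₁=20  (since 159201 − 398·400 = 1)

399 20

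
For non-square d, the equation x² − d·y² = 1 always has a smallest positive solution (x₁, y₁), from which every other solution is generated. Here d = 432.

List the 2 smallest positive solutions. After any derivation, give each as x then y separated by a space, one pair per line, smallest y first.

d=432: √d = [20; 1,3,1,1,1,3,1,40] (ℓ=8, even), read p_7/q_7
step 0: (20, 1)  from 20·(1,0) + (0,1)
step 1: (21, 1)  from 1·(20,1) + (1,0)
step 2: (83, 4)  from 3·(21,1) + (20,1)
step 3: (104, 5)  from 1·(83,4) + (21,1)
…
step 6: (1060, 51)  from 3·(291,14) + (187,9)
step 7: (1351, 65)  from 1·(1060,51) + (291,14)
→ (1351, 65).  Check: 1351²=1825201, 432·65²=1825200, difference 1.
n=2: (1351,65)∘(1351,65) = (1351·1351+432·65·65, 1351·65+65·1351) = (3650401,175630)

1351 65
3650401 175630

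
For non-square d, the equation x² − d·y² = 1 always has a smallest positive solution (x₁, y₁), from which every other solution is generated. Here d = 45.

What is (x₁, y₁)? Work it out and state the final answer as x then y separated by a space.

√45 → a₀=6, period (1,2,2,2,1,12); ℓ=6 even so k=5
k=0  a_k=6  p_k/q_k = 6/1
…
k=2  a_k=2  p_k/q_k = 20/3
k=3  a_k=2  p_k/q_k = 47/7
k=4  a_k=2  p_k/q_k = 114/17
k=5  a_k=1  p_k/q_k = 161/24
(x₁, y₁) = (161, 24);  161² − 45·24² = 1 ✓

161 24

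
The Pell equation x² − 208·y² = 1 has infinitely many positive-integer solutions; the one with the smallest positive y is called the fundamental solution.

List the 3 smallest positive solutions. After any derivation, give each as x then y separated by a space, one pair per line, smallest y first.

d=208: √d = [14; 2,2,1,2,2,28] (ℓ=6, even), read p_5/q_5
step 0: (14, 1)  from 14·(1,0) + (0,1)
step 1: (29, 2)  from 2·(14,1) + (1,0)
step 2: (72, 5)  from 2·(29,2) + (14,1)
…
step 4: (274, 19)  from 2·(101,7) + (72,5)
step 5: (649, 45)  from 2·(274,19) + (101,7)
→ (649, 45).  Check: 649²=421201, 208·45²=421200, difference 1.
(x_2, y_2) = (649·649 + 208·45·45, 649·45 + 45·649) = (842401, 58410)
(x_3, y_3) = (649·842401 + 208·45·58410, 649·58410 + 45·842401) = (1093435849, 75816135)

649 45
842401 58410
1093435849 75816135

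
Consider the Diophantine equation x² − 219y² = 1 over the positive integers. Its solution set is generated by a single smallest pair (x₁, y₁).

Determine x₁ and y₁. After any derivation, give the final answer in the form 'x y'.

d=219: √d = [14; 1,3,1,28] (ℓ=4, even), read p_3/q_3
a_0=14:  p_0=14·1+0=14,  q_0=14·0+1=1
…
a_2=3:  p_2=3·15+14=59,  q_2=3·1+1=4
a_3=1:  p_3=1·59+15=74,  q_3=1·4+1=5
→ (74, 5).  Check: 74²=5476, 219·5²=5475, difference 1.

74 5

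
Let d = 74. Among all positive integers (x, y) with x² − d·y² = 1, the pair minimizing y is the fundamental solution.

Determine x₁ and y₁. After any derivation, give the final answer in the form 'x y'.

[8; 1,1,1,1,16] for √74; ℓ=5 ⇒ convergent index 9
step 0: (8, 1)  from 8·(1,0) + (0,1)
…
step 3: (26, 3)  from 1·(17,2) + (9,1)
step 4: (43, 5)  from 1·(26,3) + (17,2)
…
step 7: (1471, 171)  from 1·(757,88) + (714,83)
step 8: (2228, 259)  from 1·(1471,171) + (757,88)
step 9: (3699, 430)  from 1·(2228,259) + (1471,171)
→ (3699, 430).  Check: 3699²=13682601, 74·430²=13682600, difference 1.

3699 430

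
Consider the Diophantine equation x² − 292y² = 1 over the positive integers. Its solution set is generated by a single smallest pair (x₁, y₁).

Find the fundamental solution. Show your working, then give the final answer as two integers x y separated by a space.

[17; 11,2,1,3,8,3,1,2,11,34] for √292; ℓ=10 ⇒ convergent index 9
i=0: a=17 ⇒ p=17, q=1
i=1: a=11 ⇒ p=188, q=11
…
i=4: a=3 ⇒ p=2136, q=125
…
i=6: a=3 ⇒ p=55143, q=3227
…
i=8: a=2 ⇒ p=200767, q=11749
i=9: a=11 ⇒ p=2281249, q=133500
fundamental: x₁=2281249, y₁=133500  (since 5204097000001 − 292·17822250000 = 1)

2281249 133500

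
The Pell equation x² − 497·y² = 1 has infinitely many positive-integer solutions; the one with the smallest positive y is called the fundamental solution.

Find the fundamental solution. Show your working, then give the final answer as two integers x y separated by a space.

√497 → a₀=22, period (3,2,2,5,6,5,2,2,3,44); ℓ=10 even so k=9
k=0  a_k=22  p_k/q_k = 22/1
…
k=8  a_k=2  p_k/q_k = 352750/15823
k=9  a_k=3  p_k/q_k = 1201887/53912
(x₁, y₁) = (1201887, 53912);  1201887² − 497·53912² = 1 ✓

1201887 53912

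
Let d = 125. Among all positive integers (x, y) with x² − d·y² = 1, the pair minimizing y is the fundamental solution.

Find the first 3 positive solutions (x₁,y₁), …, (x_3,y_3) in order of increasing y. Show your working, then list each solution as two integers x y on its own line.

[11; 5,1,1,5,22] for √125; ℓ=5 ⇒ convergent index 9
a_0=11:  p_0=11·1+0=11,  q_0=11·0+1=1
…
a_7=1:  p_7=1·76317+15127=91444,  q_7=1·6826+1353=8179
a_8=1:  p_8=1·91444+76317=167761,  q_8=1·8179+6826=15005
a_9=5:  p_9=5·167761+91444=930249,  q_9=5·15005+8179=83204
→ (930249, 83204).  Check: 930249²=865363202001, 125·83204²=865363202000, difference 1.
(930249+83204√125)^2 = 1730726404001 + 154800875592√125
(930249+83204√125)^3 = 3220013013190122249 + 288006719437081612√125

930249 83204
1730726404001 154800875592
3220013013190122249 288006719437081612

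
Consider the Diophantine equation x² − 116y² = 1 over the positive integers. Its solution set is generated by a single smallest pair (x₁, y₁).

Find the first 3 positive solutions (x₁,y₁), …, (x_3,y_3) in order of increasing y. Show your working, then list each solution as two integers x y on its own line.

9801 910
192119201 17837820
3765920568201 349656946730

[10; 1,3,2,1,4,1,2,3,1,20] for √116; ℓ=10 ⇒ convergent index 9
a_0=10:  p_0=10·1+0=10,  q_0=10·0+1=1
…
a_2=3:  p_2=3·11+10=43,  q_2=3·1+1=4
a_3=2:  p_3=2·43+11=97,  q_3=2·4+1=9
a_4=1:  p_4=1·97+43=140,  q_4=1·9+4=13
…
a_7=2:  p_7=2·797+657=2251,  q_7=2·74+61=209
a_8=3:  p_8=3·2251+797=7550,  q_8=3·209+74=701
a_9=1:  p_9=1·7550+2251=9801,  q_9=1·701+209=910
(x₁, y₁) = (9801, 910);  9801² − 116·910² = 1 ✓
k=2:  x_2 = 9801·9801+116·910·910 = 192119201,  y_2 = 9801·910+910·9801 = 17837820
k=3:  x_3 = 9801·192119201+116·910·17837820 = 3765920568201,  y_3 = 9801·17837820+910·192119201 = 349656946730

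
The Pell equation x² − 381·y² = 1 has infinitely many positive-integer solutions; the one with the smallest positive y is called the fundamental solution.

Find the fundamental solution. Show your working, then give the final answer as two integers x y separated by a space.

1015 52

d=381: √d = [19; 1,1,12,1,1,38] (ℓ=6, even), read p_5/q_5
a_0=19:  p_0=19·1+0=19,  q_0=19·0+1=1
…
a_2=1:  p_2=1·20+19=39,  q_2=1·1+1=2
a_3=12:  p_3=12·39+20=488,  q_3=12·2+1=25
a_4=1:  p_4=1·488+39=527,  q_4=1·25+2=27
a_5=1:  p_5=1·527+488=1015,  q_5=1·27+25=52
→ (1015, 52).  Check: 1015²=1030225, 381·52²=1030224, difference 1.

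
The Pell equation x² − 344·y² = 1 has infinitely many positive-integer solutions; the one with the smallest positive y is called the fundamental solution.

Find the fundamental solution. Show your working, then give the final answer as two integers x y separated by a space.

10405 561

d=344: √d = [18; 1,1,4,1,3,1,4,1,1,36] (ℓ=10, even), read p_9/q_9
step 0: (18, 1)  from 18·(1,0) + (0,1)
step 1: (19, 1)  from 1·(18,1) + (1,0)
step 2: (37, 2)  from 1·(19,1) + (18,1)
…
step 8: (5694, 307)  from 1·(4711,254) + (983,53)
step 9: (10405, 561)  from 1·(5694,307) + (4711,254)
→ (10405, 561).  Check: 10405²=108264025, 344·561²=108264024, difference 1.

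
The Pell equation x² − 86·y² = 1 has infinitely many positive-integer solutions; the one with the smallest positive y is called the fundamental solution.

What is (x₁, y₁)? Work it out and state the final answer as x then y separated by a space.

d=86: √d = [9; 3,1,1,1,8,1,1,1,3,18] (ℓ=10, even), read p_9/q_9
k=0  a_k=9  p_k/q_k = 9/1
…
k=2  a_k=1  p_k/q_k = 37/4
…
k=8  a_k=1  p_k/q_k = 2847/307
k=9  a_k=3  p_k/q_k = 10405/1122
fundamental: x₁=10405, y₁=1122  (since 108264025 − 86·1258884 = 1)

10405 1122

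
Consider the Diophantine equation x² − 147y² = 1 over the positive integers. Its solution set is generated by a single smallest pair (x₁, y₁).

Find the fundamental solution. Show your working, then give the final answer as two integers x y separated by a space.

[12; 8,24] for √147; ℓ=2 ⇒ convergent index 1
step 0: (12, 1)  from 12·(1,0) + (0,1)
step 1: (97, 8)  from 8·(12,1) + (1,0)
fundamental: x₁=97, y₁=8  (since 9409 − 147·64 = 1)

97 8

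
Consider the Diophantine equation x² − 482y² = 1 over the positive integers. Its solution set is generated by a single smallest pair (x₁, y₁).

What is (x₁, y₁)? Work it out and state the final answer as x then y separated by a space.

√482 → a₀=21, period (1,20,1,42); ℓ=4 even so k=3
step 0: (21, 1)  from 21·(1,0) + (0,1)
step 1: (22, 1)  from 1·(21,1) + (1,0)
step 2: (461, 21)  from 20·(22,1) + (21,1)
step 3: (483, 22)  from 1·(461,21) + (22,1)
fundamental: x₁=483, y₁=22  (since 233289 − 482·484 = 1)

483 22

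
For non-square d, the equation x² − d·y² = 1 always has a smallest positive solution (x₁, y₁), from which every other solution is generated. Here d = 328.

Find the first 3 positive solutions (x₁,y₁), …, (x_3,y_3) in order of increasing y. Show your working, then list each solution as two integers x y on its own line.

163 9
53137 2934
17322499 956475

√328 → a₀=18, period (9,36); ℓ=2 even so k=1
a_0=18:  p_0=18·1+0=18,  q_0=18·0+1=1
a_1=9:  p_1=9·18+1=163,  q_1=9·1+0=9
fundamental: x₁=163, y₁=9  (since 26569 − 328·81 = 1)
n=2: (163,9)∘(163,9) = (163·163+328·9·9, 163·9+9·163) = (53137,2934)
n=3: (53137,2934)∘(163,9) = (163·53137+328·9·2934, 163·2934+9·53137) = (17322499,956475)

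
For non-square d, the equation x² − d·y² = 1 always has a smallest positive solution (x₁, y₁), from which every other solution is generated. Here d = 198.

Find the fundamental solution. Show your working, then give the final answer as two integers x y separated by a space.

√198 = [14; 14,28, …], period ℓ=2 (even) → k=1
step 0: (14, 1)  from 14·(1,0) + (0,1)
step 1: (197, 14)  from 14·(14,1) + (1,0)
(x₁, y₁) = (197, 14);  197² − 198·14² = 1 ✓

197 14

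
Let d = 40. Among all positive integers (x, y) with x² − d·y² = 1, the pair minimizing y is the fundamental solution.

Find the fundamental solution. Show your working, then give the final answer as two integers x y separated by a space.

19 3

√40 = [6; 3,12, …], period ℓ=2 (even) → k=1
k=0  a_k=6  p_k/q_k = 6/1
k=1  a_k=3  p_k/q_k = 19/3
(x₁, y₁) = (19, 3);  19² − 40·3² = 1 ✓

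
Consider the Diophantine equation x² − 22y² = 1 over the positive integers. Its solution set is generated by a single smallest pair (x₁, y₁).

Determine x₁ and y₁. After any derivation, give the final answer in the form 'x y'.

197 42

√22 → a₀=4, period (1,2,4,2,1,8); ℓ=6 even so k=5
k=0  a_k=4  p_k/q_k = 4/1
k=1  a_k=1  p_k/q_k = 5/1
k=2  a_k=2  p_k/q_k = 14/3
…
k=4  a_k=2  p_k/q_k = 136/29
k=5  a_k=1  p_k/q_k = 197/42
(x₁, y₁) = (197, 42);  197² − 22·42² = 1 ✓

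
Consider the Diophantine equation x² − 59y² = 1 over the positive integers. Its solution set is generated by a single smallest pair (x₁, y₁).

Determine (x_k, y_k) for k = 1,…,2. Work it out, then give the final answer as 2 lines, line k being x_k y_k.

530 69
561799 73140

√59 → a₀=7, period (1,2,7,2,1,14); ℓ=6 even so k=5
k=0  a_k=7  p_k/q_k = 7/1
k=1  a_k=1  p_k/q_k = 8/1
k=2  a_k=2  p_k/q_k = 23/3
k=3  a_k=7  p_k/q_k = 169/22
k=4  a_k=2  p_k/q_k = 361/47
k=5  a_k=1  p_k/q_k = 530/69
(x₁, y₁) = (530, 69);  530² − 59·69² = 1 ✓
(530+69√59)^2 = 561799 + 73140√59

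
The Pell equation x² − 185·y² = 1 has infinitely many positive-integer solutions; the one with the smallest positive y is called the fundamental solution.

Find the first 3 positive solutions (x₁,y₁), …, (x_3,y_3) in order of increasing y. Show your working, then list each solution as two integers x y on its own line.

9249 680
171088001 12578640
3164785833249 232679682040

√185 = [13; 1,1,1,1,26, …], period ℓ=5 (odd) → k=9
a_0=13:  p_0=13·1+0=13,  q_0=13·0+1=1
…
a_4=1:  p_4=1·41+27=68,  q_4=1·3+2=5
…
a_7=1:  p_7=1·1877+1809=3686,  q_7=1·138+133=271
a_8=1:  p_8=1·3686+1877=5563,  q_8=1·271+138=409
a_9=1:  p_9=1·5563+3686=9249,  q_9=1·409+271=680
(x₁, y₁) = (9249, 680);  9249² − 185·680² = 1 ✓
k=2:  x_2 = 9249·9249+185·680·680 = 171088001,  y_2 = 9249·680+680·9249 = 12578640
k=3:  x_3 = 9249·171088001+185·680·12578640 = 3164785833249,  y_3 = 9249·12578640+680·171088001 = 232679682040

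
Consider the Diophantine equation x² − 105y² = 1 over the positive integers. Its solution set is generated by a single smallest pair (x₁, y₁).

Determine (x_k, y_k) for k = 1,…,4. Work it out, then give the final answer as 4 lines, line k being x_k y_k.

41 4
3361 328
275561 26892
22592641 2204816

√105 → a₀=10, period (4,20); ℓ=2 even so k=1
k=0  a_k=10  p_k/q_k = 10/1
k=1  a_k=4  p_k/q_k = 41/4
→ (41, 4).  Check: 41²=1681, 105·4²=1680, difference 1.
(41+4√105)^2 = 3361 + 328√105
(41+4√105)^3 = 275561 + 26892√105
(41+4√105)^4 = 22592641 + 2204816√105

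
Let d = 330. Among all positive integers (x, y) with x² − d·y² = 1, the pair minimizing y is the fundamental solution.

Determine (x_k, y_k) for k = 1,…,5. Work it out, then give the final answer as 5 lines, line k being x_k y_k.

109 6
23761 1308
5179789 285138
1129170241 62158776
246153932749 13550328030

d=330: √d = [18; 6,36] (ℓ=2, even), read p_1/q_1
step 0: (18, 1)  from 18·(1,0) + (0,1)
step 1: (109, 6)  from 6·(18,1) + (1,0)
fundamental: x₁=109, y₁=6  (since 11881 − 330·36 = 1)
(109+6√330)^2 = 23761 + 1308√330
(109+6√330)^3 = 5179789 + 285138√330
(109+6√330)^4 = 1129170241 + 62158776√330
(109+6√330)^5 = 246153932749 + 13550328030√330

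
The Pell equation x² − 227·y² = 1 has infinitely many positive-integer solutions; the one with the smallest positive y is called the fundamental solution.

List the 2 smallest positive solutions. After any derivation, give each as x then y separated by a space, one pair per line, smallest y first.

√227 = [15; 15,30, …], period ℓ=2 (even) → k=1
k=0  a_k=15  p_k/q_k = 15/1
k=1  a_k=15  p_k/q_k = 226/15
→ (226, 15).  Check: 226²=51076, 227·15²=51075, difference 1.
(x_2, y_2) = (226·226 + 227·15·15, 226·15 + 15·226) = (102151, 6780)

226 15
102151 6780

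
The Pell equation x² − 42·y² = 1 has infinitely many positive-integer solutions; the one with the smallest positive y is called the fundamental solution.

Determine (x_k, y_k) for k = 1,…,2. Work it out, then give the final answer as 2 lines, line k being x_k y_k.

13 2
337 52

[6; 2,12] for √42; ℓ=2 ⇒ convergent index 1
a_0=6:  p_0=6·1+0=6,  q_0=6·0+1=1
a_1=2:  p_1=2·6+1=13,  q_1=2·1+0=2
(x₁, y₁) = (13, 2);  13² − 42·2² = 1 ✓
(x_2, y_2) = (13·13 + 42·2·2, 13·2 + 2·13) = (337, 52)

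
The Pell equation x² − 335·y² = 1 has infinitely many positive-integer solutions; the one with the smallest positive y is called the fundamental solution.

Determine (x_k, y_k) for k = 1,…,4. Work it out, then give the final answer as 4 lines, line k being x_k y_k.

√335 = [18; 3,3,3,36, …], period ℓ=4 (even) → k=3
i=0: a=18 ⇒ p=18, q=1
…
i=2: a=3 ⇒ p=183, q=10
i=3: a=3 ⇒ p=604, q=33
fundamental: x₁=604, y₁=33  (since 364816 − 335·1089 = 1)
k=2:  x_2 = 604·604+335·33·33 = 729631,  y_2 = 604·33+33·604 = 39864
k=3:  x_3 = 604·729631+335·33·39864 = 881393644,  y_3 = 604·39864+33·729631 = 48155679
k=4:  x_4 = 604·881393644+335·33·48155679 = 1064722792321,  y_4 = 604·48155679+33·881393644 = 58172020368

604 33
729631 39864
881393644 48155679
1064722792321 58172020368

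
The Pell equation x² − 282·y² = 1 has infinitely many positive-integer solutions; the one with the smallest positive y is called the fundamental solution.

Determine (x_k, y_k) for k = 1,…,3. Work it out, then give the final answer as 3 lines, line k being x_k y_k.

2351 140
11054401 658280
51977791151 3095232420

d=282: √d = [16; 1,3,1,4,1,3,1,32] (ℓ=8, even), read p_7/q_7
step 0: (16, 1)  from 16·(1,0) + (0,1)
…
step 3: (84, 5)  from 1·(67,4) + (17,1)
…
step 6: (1864, 111)  from 3·(487,29) + (403,24)
step 7: (2351, 140)  from 1·(1864,111) + (487,29)
→ (2351, 140).  Check: 2351²=5527201, 282·140²=5527200, difference 1.
(x_2, y_2) = (2351·2351 + 282·140·140, 2351·140 + 140·2351) = (11054401, 658280)
(x_3, y_3) = (2351·11054401 + 282·140·658280, 2351·658280 + 140·11054401) = (51977791151, 3095232420)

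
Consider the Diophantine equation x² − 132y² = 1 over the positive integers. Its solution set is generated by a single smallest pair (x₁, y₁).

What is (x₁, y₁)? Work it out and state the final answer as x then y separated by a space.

23 2

d=132: √d = [11; 2,22] (ℓ=2, even), read p_1/q_1
i=0: a=11 ⇒ p=11, q=1
i=1: a=2 ⇒ p=23, q=2
(x₁, y₁) = (23, 2);  23² − 132·2² = 1 ✓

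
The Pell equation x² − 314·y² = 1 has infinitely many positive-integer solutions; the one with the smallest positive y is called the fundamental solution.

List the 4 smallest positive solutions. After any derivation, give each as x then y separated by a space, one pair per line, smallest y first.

392499 22150
308110930001 17387705700
241866463828532499 13649314199066450
189864690372162243720001 10714684347621377411400

√314 → a₀=17, period (1,2,1,1,2,1,34); ℓ=7 odd so k=13
a_0=17:  p_0=17·1+0=17,  q_0=17·0+1=1
…
a_6=1:  p_6=1·319+124=443,  q_6=1·18+7=25
a_7=34:  p_7=34·443+319=15381,  q_7=34·25+18=868
a_8=1:  p_8=1·15381+443=15824,  q_8=1·868+25=893
…
a_10=1:  p_10=1·47029+15824=62853,  q_10=1·2654+893=3547
…
a_12=2:  p_12=2·109882+62853=282617,  q_12=2·6201+3547=15949
a_13=1:  p_13=1·282617+109882=392499,  q_13=1·15949+6201=22150
→ (392499, 22150).  Check: 392499²=154055465001, 314·22150²=154055465000, difference 1.
(392499+22150√314)^2 = 308110930001 + 17387705700√314
(392499+22150√314)^3 = 241866463828532499 + 13649314199066450√314
(392499+22150√314)^4 = 189864690372162243720001 + 10714684347621377411400√314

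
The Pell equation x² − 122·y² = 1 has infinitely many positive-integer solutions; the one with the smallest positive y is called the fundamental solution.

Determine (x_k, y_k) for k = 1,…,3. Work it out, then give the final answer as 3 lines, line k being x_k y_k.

√122 → a₀=11, period (22); ℓ=1 odd so k=1
step 0: (11, 1)  from 11·(1,0) + (0,1)
step 1: (243, 22)  from 22·(11,1) + (1,0)
→ (243, 22).  Check: 243²=59049, 122·22²=59048, difference 1.
n=2: (243,22)∘(243,22) = (243·243+122·22·22, 243·22+22·243) = (118097,10692)
n=3: (118097,10692)∘(243,22) = (243·118097+122·22·10692, 243·10692+22·118097) = (57394899,5196290)

243 22
118097 10692
57394899 5196290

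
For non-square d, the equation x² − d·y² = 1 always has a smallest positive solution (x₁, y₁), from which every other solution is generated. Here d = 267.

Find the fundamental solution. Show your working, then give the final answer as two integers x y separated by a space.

2402 147

[16; 2,1,15,1,2,32] for √267; ℓ=6 ⇒ convergent index 5
a_0=16:  p_0=16·1+0=16,  q_0=16·0+1=1
a_1=2:  p_1=2·16+1=33,  q_1=2·1+0=2
a_2=1:  p_2=1·33+16=49,  q_2=1·2+1=3
a_3=15:  p_3=15·49+33=768,  q_3=15·3+2=47
a_4=1:  p_4=1·768+49=817,  q_4=1·47+3=50
a_5=2:  p_5=2·817+768=2402,  q_5=2·50+47=147
(x₁, y₁) = (2402, 147);  2402² − 267·147² = 1 ✓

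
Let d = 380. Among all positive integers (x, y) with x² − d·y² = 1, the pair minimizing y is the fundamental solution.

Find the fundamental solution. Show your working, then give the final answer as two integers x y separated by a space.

39 2

√380 → a₀=19, period (2,38); ℓ=2 even so k=1
k=0  a_k=19  p_k/q_k = 19/1
k=1  a_k=2  p_k/q_k = 39/2
fundamental: x₁=39, y₁=2  (since 1521 − 380·4 = 1)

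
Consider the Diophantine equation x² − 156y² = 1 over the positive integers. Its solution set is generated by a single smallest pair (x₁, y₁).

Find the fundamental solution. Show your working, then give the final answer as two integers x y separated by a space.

√156 = [12; 2,24, …], period ℓ=2 (even) → k=1
a_0=12:  p_0=12·1+0=12,  q_0=12·0+1=1
a_1=2:  p_1=2·12+1=25,  q_1=2·1+0=2
fundamental: x₁=25, y₁=2  (since 625 − 156·4 = 1)

25 2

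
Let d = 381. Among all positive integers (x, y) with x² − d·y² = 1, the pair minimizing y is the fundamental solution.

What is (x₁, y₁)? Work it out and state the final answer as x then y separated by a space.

[19; 1,1,12,1,1,38] for √381; ℓ=6 ⇒ convergent index 5
a_0=19:  p_0=19·1+0=19,  q_0=19·0+1=1
…
a_4=1:  p_4=1·488+39=527,  q_4=1·25+2=27
a_5=1:  p_5=1·527+488=1015,  q_5=1·27+25=52
→ (1015, 52).  Check: 1015²=1030225, 381·52²=1030224, difference 1.

1015 52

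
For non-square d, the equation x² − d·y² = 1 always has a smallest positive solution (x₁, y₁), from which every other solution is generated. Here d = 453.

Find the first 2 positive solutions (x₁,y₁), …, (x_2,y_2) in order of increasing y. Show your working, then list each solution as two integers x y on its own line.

√453 = [21; 3,1,1,10,14,10,1,1,3,42, …], period ℓ=10 (even) → k=9
k=0  a_k=21  p_k/q_k = 21/1
k=1  a_k=3  p_k/q_k = 64/3
k=2  a_k=1  p_k/q_k = 85/4
k=3  a_k=1  p_k/q_k = 149/7
…
k=5  a_k=14  p_k/q_k = 22199/1043
…
k=8  a_k=1  p_k/q_k = 469329/22051
k=9  a_k=3  p_k/q_k = 1653751/77700
fundamental: x₁=1653751, y₁=77700  (since 2734892370001 − 453·6037290000 = 1)
n=2: (1653751,77700)∘(1653751,77700) = (1653751·1653751+453·77700·77700, 1653751·77700+77700·1653751) = (5469784740001,256992905400)

1653751 77700
5469784740001 256992905400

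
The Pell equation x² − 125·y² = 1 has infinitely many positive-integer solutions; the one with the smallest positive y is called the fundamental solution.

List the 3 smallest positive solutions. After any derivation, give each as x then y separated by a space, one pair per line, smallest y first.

d=125: √d = [11; 5,1,1,5,22] (ℓ=5, odd), read p_9/q_9
step 0: (11, 1)  from 11·(1,0) + (0,1)
step 1: (56, 5)  from 5·(11,1) + (1,0)
step 2: (67, 6)  from 1·(56,5) + (11,1)
step 3: (123, 11)  from 1·(67,6) + (56,5)
…
step 7: (91444, 8179)  from 1·(76317,6826) + (15127,1353)
step 8: (167761, 15005)  from 1·(91444,8179) + (76317,6826)
step 9: (930249, 83204)  from 5·(167761,15005) + (91444,8179)
→ (930249, 83204).  Check: 930249²=865363202001, 125·83204²=865363202000, difference 1.
n=2: (930249,83204)∘(930249,83204) = (930249·930249+125·83204·83204, 930249·83204+83204·930249) = (1730726404001,154800875592)
n=3: (1730726404001,154800875592)∘(930249,83204) = (930249·1730726404001+125·83204·154800875592, 930249·154800875592+83204·1730726404001) = (3220013013190122249,288006719437081612)

930249 83204
1730726404001 154800875592
3220013013190122249 288006719437081612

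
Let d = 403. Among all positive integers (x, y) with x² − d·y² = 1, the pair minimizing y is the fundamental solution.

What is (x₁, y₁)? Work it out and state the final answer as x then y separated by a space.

669878 33369

√403 → a₀=20, period (13,2,1,3,1,3,1,2,13,40); ℓ=10 even so k=9
a_0=20:  p_0=20·1+0=20,  q_0=20·0+1=1
a_1=13:  p_1=13·20+1=261,  q_1=13·1+0=13
a_2=2:  p_2=2·261+20=542,  q_2=2·13+1=27
…
a_4=3:  p_4=3·803+542=2951,  q_4=3·40+27=147
…
a_8=2:  p_8=2·17967+14213=50147,  q_8=2·895+708=2498
a_9=13:  p_9=13·50147+17967=669878,  q_9=13·2498+895=33369
(x₁, y₁) = (669878, 33369);  669878² − 403·33369² = 1 ✓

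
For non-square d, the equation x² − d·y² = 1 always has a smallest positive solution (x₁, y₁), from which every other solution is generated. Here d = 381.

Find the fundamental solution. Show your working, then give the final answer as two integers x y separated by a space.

[19; 1,1,12,1,1,38] for √381; ℓ=6 ⇒ convergent index 5
k=0  a_k=19  p_k/q_k = 19/1
k=1  a_k=1  p_k/q_k = 20/1
…
k=4  a_k=1  p_k/q_k = 527/27
k=5  a_k=1  p_k/q_k = 1015/52
fundamental: x₁=1015, y₁=52  (since 1030225 − 381·2704 = 1)

1015 52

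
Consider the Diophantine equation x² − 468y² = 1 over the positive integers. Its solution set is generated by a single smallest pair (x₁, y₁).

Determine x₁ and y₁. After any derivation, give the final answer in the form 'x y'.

√468 = [21; 1,1,1,2,1,1,1,42, …], period ℓ=8 (even) → k=7
i=0: a=21 ⇒ p=21, q=1
…
i=2: a=1 ⇒ p=43, q=2
…
i=6: a=1 ⇒ p=411, q=19
i=7: a=1 ⇒ p=649, q=30
→ (649, 30).  Check: 649²=421201, 468·30²=421200, difference 1.

649 30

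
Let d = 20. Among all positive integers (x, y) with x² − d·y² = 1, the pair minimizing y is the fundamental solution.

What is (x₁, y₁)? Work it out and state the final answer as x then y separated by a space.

√20 = [4; 2,8, …], period ℓ=2 (even) → k=1
a_0=4:  p_0=4·1+0=4,  q_0=4·0+1=1
a_1=2:  p_1=2·4+1=9,  q_1=2·1+0=2
→ (9, 2).  Check: 9²=81, 20·2²=80, difference 1.

9 2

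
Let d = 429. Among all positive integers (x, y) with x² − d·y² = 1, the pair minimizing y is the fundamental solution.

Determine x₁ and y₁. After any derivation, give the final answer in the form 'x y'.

d=429: √d = [20; 1,2,2,9,1,12,1,9,2,2,1,40] (ℓ=12, even), read p_11/q_11
a_0=20:  p_0=20·1+0=20,  q_0=20·0+1=1
…
a_6=12:  p_6=12·1512+1367=19511,  q_6=12·73+66=942
…
a_9=2:  p_9=2·208718+21023=438459,  q_9=2·10077+1015=21169
a_10=2:  p_10=2·438459+208718=1085636,  q_10=2·21169+10077=52415
a_11=1:  p_11=1·1085636+438459=1524095,  q_11=1·52415+21169=73584
(x₁, y₁) = (1524095, 73584);  1524095² − 429·73584² = 1 ✓

1524095 73584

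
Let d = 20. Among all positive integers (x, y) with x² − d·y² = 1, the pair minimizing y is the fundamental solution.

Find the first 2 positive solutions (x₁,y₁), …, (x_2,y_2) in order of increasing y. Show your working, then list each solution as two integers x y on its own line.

9 2
161 36

[4; 2,8] for √20; ℓ=2 ⇒ convergent index 1
step 0: (4, 1)  from 4·(1,0) + (0,1)
step 1: (9, 2)  from 2·(4,1) + (1,0)
→ (9, 2).  Check: 9²=81, 20·2²=80, difference 1.
n=2: (9,2)∘(9,2) = (9·9+20·2·2, 9·2+2·9) = (161,36)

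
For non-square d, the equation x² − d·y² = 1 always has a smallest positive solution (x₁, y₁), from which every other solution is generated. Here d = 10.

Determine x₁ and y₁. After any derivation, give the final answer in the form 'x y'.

19 6

d=10: √d = [3; 6] (ℓ=1, odd), read p_1/q_1
a_0=3:  p_0=3·1+0=3,  q_0=3·0+1=1
a_1=6:  p_1=6·3+1=19,  q_1=6·1+0=6
fundamental: x₁=19, y₁=6  (since 361 − 10·36 = 1)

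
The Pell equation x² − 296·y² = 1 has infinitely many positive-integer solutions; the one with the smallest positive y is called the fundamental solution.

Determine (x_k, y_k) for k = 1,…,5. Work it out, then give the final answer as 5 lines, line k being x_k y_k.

√296 → a₀=17, period (4,1,7,1,4,34); ℓ=6 even so k=5
step 0: (17, 1)  from 17·(1,0) + (0,1)
…
step 2: (86, 5)  from 1·(69,4) + (17,1)
…
step 4: (757, 44)  from 1·(671,39) + (86,5)
step 5: (3699, 215)  from 4·(757,44) + (671,39)
fundamental: x₁=3699, y₁=215  (since 13682601 − 296·46225 = 1)
k=2:  x_2 = 3699·3699+296·215·215 = 27365201,  y_2 = 3699·215+215·3699 = 1590570
k=3:  x_3 = 3699·27365201+296·215·1590570 = 202447753299,  y_3 = 3699·1590570+215·27365201 = 11767036645
k=4:  x_4 = 3699·202447753299+296·215·11767036645 = 1497708451540801,  y_4 = 3699·11767036645+215·202447753299 = 87052535509140
k=5:  x_5 = 3699·1497708451540801+296·215·87052535509140 = 11080046922051092499,  y_5 = 3699·87052535509140+215·1497708451540801 = 644014645929581075

3699 215
27365201 1590570
202447753299 11767036645
1497708451540801 87052535509140
11080046922051092499 644014645929581075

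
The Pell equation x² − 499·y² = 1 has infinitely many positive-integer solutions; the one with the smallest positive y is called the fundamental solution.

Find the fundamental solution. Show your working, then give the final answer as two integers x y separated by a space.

√499 → a₀=22, period (2,1,21,1,2,44); ℓ=6 even so k=5
a_0=22:  p_0=22·1+0=22,  q_0=22·0+1=1
a_1=2:  p_1=2·22+1=45,  q_1=2·1+0=2
a_2=1:  p_2=1·45+22=67,  q_2=1·2+1=3
…
a_4=1:  p_4=1·1452+67=1519,  q_4=1·65+3=68
a_5=2:  p_5=2·1519+1452=4490,  q_5=2·68+65=201
fundamental: x₁=4490, y₁=201  (since 20160100 − 499·40401 = 1)

4490 201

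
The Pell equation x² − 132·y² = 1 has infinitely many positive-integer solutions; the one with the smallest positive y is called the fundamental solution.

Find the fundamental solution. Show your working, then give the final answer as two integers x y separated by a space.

[11; 2,22] for √132; ℓ=2 ⇒ convergent index 1
a_0=11:  p_0=11·1+0=11,  q_0=11·0+1=1
a_1=2:  p_1=2·11+1=23,  q_1=2·1+0=2
→ (23, 2).  Check: 23²=529, 132·2²=528, difference 1.

23 2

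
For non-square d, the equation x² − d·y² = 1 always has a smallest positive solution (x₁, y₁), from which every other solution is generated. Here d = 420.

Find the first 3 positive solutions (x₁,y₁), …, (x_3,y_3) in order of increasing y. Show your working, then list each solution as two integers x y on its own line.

41 2
3361 164
275561 13446

[20; 2,40] for √420; ℓ=2 ⇒ convergent index 1
a_0=20:  p_0=20·1+0=20,  q_0=20·0+1=1
a_1=2:  p_1=2·20+1=41,  q_1=2·1+0=2
→ (41, 2).  Check: 41²=1681, 420·2²=1680, difference 1.
n=2: (41,2)∘(41,2) = (41·41+420·2·2, 41·2+2·41) = (3361,164)
n=3: (3361,164)∘(41,2) = (41·3361+420·2·164, 41·164+2·3361) = (275561,13446)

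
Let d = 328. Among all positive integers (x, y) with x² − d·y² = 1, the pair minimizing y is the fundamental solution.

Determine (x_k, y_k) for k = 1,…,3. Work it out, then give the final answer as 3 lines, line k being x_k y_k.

√328 = [18; 9,36, …], period ℓ=2 (even) → k=1
i=0: a=18 ⇒ p=18, q=1
i=1: a=9 ⇒ p=163, q=9
→ (163, 9).  Check: 163²=26569, 328·9²=26568, difference 1.
n=2: (163,9)∘(163,9) = (163·163+328·9·9, 163·9+9·163) = (53137,2934)
n=3: (53137,2934)∘(163,9) = (163·53137+328·9·2934, 163·2934+9·53137) = (17322499,956475)

163 9
53137 2934
17322499 956475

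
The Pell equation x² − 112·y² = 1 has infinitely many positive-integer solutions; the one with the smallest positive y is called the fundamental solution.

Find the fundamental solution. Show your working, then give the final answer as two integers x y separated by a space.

127 12

[10; 1,1,2,1,1,20] for √112; ℓ=6 ⇒ convergent index 5
step 0: (10, 1)  from 10·(1,0) + (0,1)
step 1: (11, 1)  from 1·(10,1) + (1,0)
step 2: (21, 2)  from 1·(11,1) + (10,1)
…
step 4: (74, 7)  from 1·(53,5) + (21,2)
step 5: (127, 12)  from 1·(74,7) + (53,5)
(x₁, y₁) = (127, 12);  127² − 112·12² = 1 ✓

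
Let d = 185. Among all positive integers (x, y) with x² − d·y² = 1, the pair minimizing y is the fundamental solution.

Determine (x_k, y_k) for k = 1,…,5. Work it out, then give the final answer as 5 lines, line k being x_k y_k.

d=185: √d = [13; 1,1,1,1,26] (ℓ=5, odd), read p_9/q_9
i=0: a=13 ⇒ p=13, q=1
…
i=5: a=26 ⇒ p=1809, q=133
i=6: a=1 ⇒ p=1877, q=138
i=7: a=1 ⇒ p=3686, q=271
i=8: a=1 ⇒ p=5563, q=409
i=9: a=1 ⇒ p=9249, q=680
→ (9249, 680).  Check: 9249²=85544001, 185·680²=85544000, difference 1.
n=2: (9249,680)∘(9249,680) = (9249·9249+185·680·680, 9249·680+680·9249) = (171088001,12578640)
n=3: (171088001,12578640)∘(9249,680) = (9249·171088001+185·680·12578640, 9249·12578640+680·171088001) = (3164785833249,232679682040)
n=4: (3164785833249,232679682040)∘(9249,680) = (9249·3164785833249+185·680·232679682040, 9249·232679682040+680·3164785833249) = (58542208172352001,4304108745797280)
n=5: (58542208172352001,4304108745797280)∘(9249,680) = (9249·58542208172352001+185·680·4304108745797280, 9249·4304108745797280+680·58542208172352001) = (1082913763607381481249,79617403347078403400)

9249 680
171088001 12578640
3164785833249 232679682040
58542208172352001 4304108745797280
1082913763607381481249 79617403347078403400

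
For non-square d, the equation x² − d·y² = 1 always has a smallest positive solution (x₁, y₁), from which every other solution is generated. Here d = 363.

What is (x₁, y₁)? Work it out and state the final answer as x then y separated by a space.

362 19

d=363: √d = [19; 19,38] (ℓ=2, even), read p_1/q_1
a_0=19:  p_0=19·1+0=19,  q_0=19·0+1=1
a_1=19:  p_1=19·19+1=362,  q_1=19·1+0=19
(x₁, y₁) = (362, 19);  362² − 363·19² = 1 ✓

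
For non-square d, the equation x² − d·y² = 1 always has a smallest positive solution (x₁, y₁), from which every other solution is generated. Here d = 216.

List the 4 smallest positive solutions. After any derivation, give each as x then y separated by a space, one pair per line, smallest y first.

485 33
470449 32010
456335045 31049667
442644523201 30118144980

[14; 1,2,3,2,1,28] for √216; ℓ=6 ⇒ convergent index 5
a_0=14:  p_0=14·1+0=14,  q_0=14·0+1=1
a_1=1:  p_1=1·14+1=15,  q_1=1·1+0=1
…
a_3=3:  p_3=3·44+15=147,  q_3=3·3+1=10
a_4=2:  p_4=2·147+44=338,  q_4=2·10+3=23
a_5=1:  p_5=1·338+147=485,  q_5=1·23+10=33
fundamental: x₁=485, y₁=33  (since 235225 − 216·1089 = 1)
(x_2, y_2) = (485·485 + 216·33·33, 485·33 + 33·485) = (470449, 32010)
(x_3, y_3) = (485·470449 + 216·33·32010, 485·32010 + 33·470449) = (456335045, 31049667)
(x_4, y_4) = (485·456335045 + 216·33·31049667, 485·31049667 + 33·456335045) = (442644523201, 30118144980)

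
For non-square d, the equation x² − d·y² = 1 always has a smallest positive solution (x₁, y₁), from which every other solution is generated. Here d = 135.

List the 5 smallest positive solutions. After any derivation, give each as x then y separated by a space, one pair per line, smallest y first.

244 21
119071 10248
58106404 5001003
28355806081 2440479216
13837575261124 1190948856405

√135 = [11; 1,1,1,1,1,1,1,22, …], period ℓ=8 (even) → k=7
a_0=11:  p_0=11·1+0=11,  q_0=11·0+1=1
…
a_5=1:  p_5=1·58+35=93,  q_5=1·5+3=8
a_6=1:  p_6=1·93+58=151,  q_6=1·8+5=13
a_7=1:  p_7=1·151+93=244,  q_7=1·13+8=21
fundamental: x₁=244, y₁=21  (since 59536 − 135·441 = 1)
k=2:  x_2 = 244·244+135·21·21 = 119071,  y_2 = 244·21+21·244 = 10248
k=3:  x_3 = 244·119071+135·21·10248 = 58106404,  y_3 = 244·10248+21·119071 = 5001003
k=4:  x_4 = 244·58106404+135·21·5001003 = 28355806081,  y_4 = 244·5001003+21·58106404 = 2440479216
k=5:  x_5 = 244·28355806081+135·21·2440479216 = 13837575261124,  y_5 = 244·2440479216+21·28355806081 = 1190948856405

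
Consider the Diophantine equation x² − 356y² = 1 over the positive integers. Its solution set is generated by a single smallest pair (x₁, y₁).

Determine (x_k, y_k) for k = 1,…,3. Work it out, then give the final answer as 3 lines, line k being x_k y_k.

500001 26500
500002000001 26500053000
500003000004500001 26500106000079500

√356 → a₀=18, period (1,6,1,1,2,…,6,1,36); ℓ=14 even so k=13
step 0: (18, 1)  from 18·(1,0) + (0,1)
step 1: (19, 1)  from 1·(18,1) + (1,0)
step 2: (132, 7)  from 6·(19,1) + (18,1)
step 3: (151, 8)  from 1·(132,7) + (19,1)
step 4: (283, 15)  from 1·(151,8) + (132,7)
…
step 7: (8717, 462)  from 8·(1000,53) + (717,38)
step 8: (9717, 515)  from 1·(8717,462) + (1000,53)
step 9: (28151, 1492)  from 2·(9717,515) + (8717,462)
step 10: (37868, 2007)  from 1·(28151,1492) + (9717,515)
step 11: (66019, 3499)  from 1·(37868,2007) + (28151,1492)
step 12: (433982, 23001)  from 6·(66019,3499) + (37868,2007)
step 13: (500001, 26500)  from 1·(433982,23001) + (66019,3499)
(x₁, y₁) = (500001, 26500);  500001² − 356·26500² = 1 ✓
n=2: (500001,26500)∘(500001,26500) = (500001·500001+356·26500·26500, 500001·26500+26500·500001) = (500002000001,26500053000)
n=3: (500002000001,26500053000)∘(500001,26500) = (500001·500002000001+356·26500·26500053000, 500001·26500053000+26500·500002000001) = (500003000004500001,26500106000079500)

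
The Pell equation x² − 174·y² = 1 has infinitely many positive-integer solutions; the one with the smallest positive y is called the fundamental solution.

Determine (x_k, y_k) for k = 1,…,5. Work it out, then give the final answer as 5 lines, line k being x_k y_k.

1451 110
4210801 319220
12219743051 926376330
35461690123201 2688343790440
102909812517786251 7801572753480550

√174 = [13; 5,4,5,26, …], period ℓ=4 (even) → k=3
k=0  a_k=13  p_k/q_k = 13/1
k=1  a_k=5  p_k/q_k = 66/5
k=2  a_k=4  p_k/q_k = 277/21
k=3  a_k=5  p_k/q_k = 1451/110
fundamental: x₁=1451, y₁=110  (since 2105401 − 174·12100 = 1)
k=2:  x_2 = 1451·1451+174·110·110 = 4210801,  y_2 = 1451·110+110·1451 = 319220
k=3:  x_3 = 1451·4210801+174·110·319220 = 12219743051,  y_3 = 1451·319220+110·4210801 = 926376330
k=4:  x_4 = 1451·12219743051+174·110·926376330 = 35461690123201,  y_4 = 1451·926376330+110·12219743051 = 2688343790440
k=5:  x_5 = 1451·35461690123201+174·110·2688343790440 = 102909812517786251,  y_5 = 1451·2688343790440+110·35461690123201 = 7801572753480550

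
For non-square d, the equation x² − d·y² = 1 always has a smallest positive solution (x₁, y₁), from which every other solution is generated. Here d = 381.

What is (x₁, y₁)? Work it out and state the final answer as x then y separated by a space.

1015 52

√381 = [19; 1,1,12,1,1,38, …], period ℓ=6 (even) → k=5
k=0  a_k=19  p_k/q_k = 19/1
k=1  a_k=1  p_k/q_k = 20/1
k=2  a_k=1  p_k/q_k = 39/2
…
k=4  a_k=1  p_k/q_k = 527/27
k=5  a_k=1  p_k/q_k = 1015/52
→ (1015, 52).  Check: 1015²=1030225, 381·52²=1030224, difference 1.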